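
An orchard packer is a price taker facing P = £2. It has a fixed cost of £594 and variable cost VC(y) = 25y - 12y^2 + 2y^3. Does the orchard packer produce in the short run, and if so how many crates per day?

Shut down

Strip out fixed cost: VC = 25y - 12y^2 + 2y^3. Then AVC = 25 - 12y + 2y^2 and MC = 25 - 24y + 6y^2.
AVC hits its minimum where MC = AVC, at y = 3, giving min AVC = 25 - 12·3 + 2·3^2 = £7.
Since P = £2 < min AVC = £7, price fails to cover variable cost at any output.
The firm minimizes its loss by shutting down and losing only its fixed cost of £594.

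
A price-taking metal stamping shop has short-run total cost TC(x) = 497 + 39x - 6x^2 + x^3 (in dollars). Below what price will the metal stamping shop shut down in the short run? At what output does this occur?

$30 per unit, at x = 3

Short-run supply begins at min AVC. From VC = 39x - 6x^2 + x^3, AVC = 39 - 6x + x^2.
dAVC/dx = -6 + 2x = 0 gives x = 3. min AVC = 39 - 6·3 + 3^2 = 30.
So the shutdown price is $30.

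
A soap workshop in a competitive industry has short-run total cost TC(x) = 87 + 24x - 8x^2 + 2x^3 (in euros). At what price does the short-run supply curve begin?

€16 per unit

Short-run supply begins at min AVC. From VC = 24x - 8x^2 + 2x^3, AVC = 24 - 8x + 2x^2.
At the minimum of AVC, MC = AVC. MC = 24 - 16x + 6x^2; setting MC = AVC gives 4x^2 - 8x = 0, so x = 2. min AVC = 16.
For P < €16 the firm produces nothing.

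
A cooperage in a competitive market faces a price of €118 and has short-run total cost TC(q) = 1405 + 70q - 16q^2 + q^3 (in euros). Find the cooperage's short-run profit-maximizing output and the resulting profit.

Profit = -€253 at q = 12

AVC = 70 - 16q + q^2; min AVC = €6 at q = 8. Since P = €118 ≥ min AVC, the firm produces.
With MC = 70 - 32q + 3q^2, P = MC on the upward-sloping part at q* = 12.
TR = 118·12 = 1416. TC = 1405 + 264 = 1669. Profit = 1416 − 1669 = -€253.
Shutting down would mean losing the fixed cost of €1405, so operating at a loss of €253 is better by €1152.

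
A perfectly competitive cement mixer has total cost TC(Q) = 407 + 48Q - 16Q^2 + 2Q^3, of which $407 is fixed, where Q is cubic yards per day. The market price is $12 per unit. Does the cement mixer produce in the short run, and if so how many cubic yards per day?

Shut down

From TC, MC = TC'(Q) = 48 - 32Q + 6Q^2 and AVC = VC/Q = 48 - 16Q + 2Q^2.
The AVC parabola has its vertex at Q = 16/4 = 4, where AVC = 48 - 16·4 + 2·4^2 = $16.
P = $12 lies below min AVC = $16; no output level covers variable cost.
The firm minimizes its loss by shutting down and losing only its fixed cost of $407.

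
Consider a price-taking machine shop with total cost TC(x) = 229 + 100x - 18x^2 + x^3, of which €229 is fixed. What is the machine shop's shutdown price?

The shutdown price is the minimum of AVC. VC = 100x - 18x^2 + x^3, so AVC = 100 - 18x + x^2.
At the minimum of AVC, MC = AVC. MC = 100 - 36x + 3x^2; setting MC = AVC gives 2x^2 - 18x = 0, so x = 9. min AVC = 19.
So the shutdown price is €19.

€19 per unit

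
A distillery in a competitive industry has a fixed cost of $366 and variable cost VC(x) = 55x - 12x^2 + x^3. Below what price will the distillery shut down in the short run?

The shutdown price is the minimum of AVC. VC = 55x - 12x^2 + x^3, so AVC = 55 - 12x + x^2.
dAVC/dx = -12 + 2x = 0 gives x = 6. min AVC = 55 - 12·6 + 6^2 = 19.
So the shutdown price is $19.

$19 per unit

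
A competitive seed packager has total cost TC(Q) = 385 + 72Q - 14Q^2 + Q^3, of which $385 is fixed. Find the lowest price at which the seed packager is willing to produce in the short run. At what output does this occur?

The firm shuts down when price falls below the minimum of average variable cost. AVC = VC/Q = 72 - 14Q + Q^2.
dAVC/dQ = -14 + 2Q = 0 gives Q = 7. min AVC = 72 - 14·7 + 7^2 = 23.
The firm shuts down for any P below $23.

$23 per unit, at Q = 7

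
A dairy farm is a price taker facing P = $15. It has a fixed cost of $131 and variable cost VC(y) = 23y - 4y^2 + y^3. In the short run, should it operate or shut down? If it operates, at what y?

Shut down

From TC, MC = TC'(y) = 23 - 8y + 3y^2 and AVC = VC/y = 23 - 4y + y^2.
AVC hits its minimum where MC = AVC, at y = 2, giving min AVC = 23 - 4·2 + 2^2 = $19.
Since P = $15 < min AVC = $19, price fails to cover variable cost at any output.
The firm minimizes its loss by shutting down and losing only its fixed cost of $131.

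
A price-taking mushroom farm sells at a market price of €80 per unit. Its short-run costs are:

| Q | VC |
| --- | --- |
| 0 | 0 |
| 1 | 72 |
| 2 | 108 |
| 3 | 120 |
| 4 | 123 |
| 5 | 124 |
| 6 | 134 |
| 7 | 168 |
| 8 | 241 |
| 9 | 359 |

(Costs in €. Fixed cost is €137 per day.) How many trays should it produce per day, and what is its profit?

Q = 8; profit = €262

Compute π = P·Q − TC at each output: Q=0: -137; Q=1: -129; Q=2: -85; Q=3: -17; Q=4: 60; Q=5: 139; Q=6: 209; Q=7: 255; Q=8: 262; Q=9: 224.
Profit is maximized at Q = 8. AVC there is 241/8 = €30.12 ≤ P, so producing beats shutting down (which would give -€137).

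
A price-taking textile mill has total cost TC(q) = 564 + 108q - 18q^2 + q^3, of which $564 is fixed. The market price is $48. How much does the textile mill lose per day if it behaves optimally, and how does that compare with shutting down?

AVC = 108 - 18q + q^2 has its minimum $27 at q = 9; price $48 clears that bar, so the firm operates.
MC = 108 - 36q + 3q^2. Setting P = MC and taking the root on the rising branch gives q* = 10.
TR = 48·10 = 480. TC = 564 + 280 = 844. Profit = 480 − 844 = -$364.
Shutting down would mean losing the fixed cost of $564, so operating at a loss of $364 is better by $200.

Profit = -$364 at q = 10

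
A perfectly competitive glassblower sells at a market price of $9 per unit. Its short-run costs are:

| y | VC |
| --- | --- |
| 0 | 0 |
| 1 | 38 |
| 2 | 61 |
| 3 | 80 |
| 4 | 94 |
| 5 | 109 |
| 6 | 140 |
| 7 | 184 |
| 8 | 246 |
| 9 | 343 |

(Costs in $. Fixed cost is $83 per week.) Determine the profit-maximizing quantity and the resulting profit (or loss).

Tabulate TR − TC: y=0: -83; y=1: -112; y=2: -126; y=3: -136; y=4: -141; y=5: -147; y=6: -169; y=7: -204; y=8: -257; y=9: -345.
Profit is highest at y = 0. Equivalently, the lowest AVC in the table is 109/5 ≈ $21.80 at y = 5, and P = $9 falls below it — price never covers variable cost, so the firm shuts down and loses only its fixed cost.

y = 0 (shut down); profit = -$83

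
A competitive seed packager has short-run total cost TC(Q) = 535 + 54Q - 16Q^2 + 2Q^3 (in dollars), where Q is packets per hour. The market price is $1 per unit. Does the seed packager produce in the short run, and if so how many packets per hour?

Shut down

Variable cost is VC = 54Q - 16Q^2 + 2Q^3, so AVC = VC/Q = 54 - 16Q + 2Q^2 and MC = dTC/dQ = 54 - 32Q + 6Q^2.
AVC hits its minimum where MC = AVC, at Q = 4, giving min AVC = 54 - 16·4 + 2·4^2 = $22.
Since P = $1 < min AVC = $22, price fails to cover variable cost at any output.
Best response: produce nothing and absorb the $535 fixed cost.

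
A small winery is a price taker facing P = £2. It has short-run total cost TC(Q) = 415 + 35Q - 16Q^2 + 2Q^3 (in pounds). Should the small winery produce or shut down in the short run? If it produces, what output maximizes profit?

From TC, MC = TC'(Q) = 35 - 32Q + 6Q^2 and AVC = VC/Q = 35 - 16Q + 2Q^2.
AVC hits its minimum where MC = AVC, at Q = 4, giving min AVC = 35 - 16·4 + 2·4^2 = £3.
P = £2 lies below min AVC = £3; no output level covers variable cost.
The firm minimizes its loss by shutting down and losing only its fixed cost of £415.

Shut down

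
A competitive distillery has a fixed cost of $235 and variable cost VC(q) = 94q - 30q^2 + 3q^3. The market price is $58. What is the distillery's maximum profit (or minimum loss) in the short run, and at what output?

AVC = 94 - 30q + 3q^2 has its minimum $19 at q = 5; price $58 clears that bar, so the firm operates.
MC = 94 - 60q + 9q^2. Setting P = MC and taking the root on the rising branch gives q* = 6.
TR = 58·6 = 348. TC = 235 + 132 = 367. Profit = 348 − 367 = -$19.
By producing, the firm covers all variable cost plus $216 of fixed cost; shutting down would lose the full $235.

Profit = -$19 at q = 6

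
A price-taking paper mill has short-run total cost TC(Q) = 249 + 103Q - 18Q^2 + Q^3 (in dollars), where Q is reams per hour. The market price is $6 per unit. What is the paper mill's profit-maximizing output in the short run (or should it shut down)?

From TC, MC = TC'(Q) = 103 - 36Q + 3Q^2 and AVC = VC/Q = 103 - 18Q + Q^2.
AVC hits its minimum where MC = AVC, at Q = 9, giving min AVC = 103 - 18·9 + 9^2 = $22.
P = $6 lies below min AVC = $22; no output level covers variable cost.
The firm minimizes its loss by shutting down and losing only its fixed cost of $249.

Shut down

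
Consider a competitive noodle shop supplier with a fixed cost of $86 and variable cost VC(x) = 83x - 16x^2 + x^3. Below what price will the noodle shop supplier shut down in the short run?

The shutdown price is the minimum of AVC. VC = 83x - 16x^2 + x^3, so AVC = 83 - 16x + x^2.
dAVC/dx = -16 + 2x = 0 gives x = 8. min AVC = 83 - 16·8 + 8^2 = 19.
For P < $19 the firm produces nothing.

$19 per unit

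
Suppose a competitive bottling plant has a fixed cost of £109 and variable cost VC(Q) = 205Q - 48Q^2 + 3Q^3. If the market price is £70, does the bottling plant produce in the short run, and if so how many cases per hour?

From TC, MC = TC'(Q) = 205 - 96Q + 9Q^2 and AVC = VC/Q = 205 - 48Q + 3Q^2.
AVC is minimized where dAVC/dQ = -48 + 6Q = 0, at Q = 8; min AVC = 205 - 48·8 + 3·8^2 = £13.
Because £70 ≥ £13, revenue can cover variable cost; the firm operates.
Solving P = MC: 135 - 96Q + 9Q^2 = 0 ⇒ Q = 5/3 or 9. On the upward-sloping branch, Q* = 9.
Check: AVC at Q = 9 is £16 ≤ P, so revenue covers variable cost.
Profit = P·Q − TC = 70·9 − 253 = £377.

Produce at Q = 9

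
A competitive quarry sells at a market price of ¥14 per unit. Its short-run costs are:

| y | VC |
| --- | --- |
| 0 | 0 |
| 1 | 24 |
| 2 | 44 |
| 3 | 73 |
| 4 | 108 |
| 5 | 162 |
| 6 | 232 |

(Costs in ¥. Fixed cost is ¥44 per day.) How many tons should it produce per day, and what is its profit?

y = 0 (shut down); profit = -¥44

Profit at each row (π = 14y − TC): y=0: -44; y=1: -54; y=2: -60; y=3: -75; y=4: -96; y=5: -136; y=6: -192.
Profit is highest at y = 0. Equivalently, the lowest AVC in the table is 44/2 ≈ ¥22 at y = 2, and P = ¥14 falls below it — price never covers variable cost, so the firm shuts down and loses only its fixed cost.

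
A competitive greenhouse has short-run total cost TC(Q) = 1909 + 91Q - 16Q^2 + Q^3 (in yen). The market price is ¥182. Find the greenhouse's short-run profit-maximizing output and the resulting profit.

AVC = 91 - 16Q + Q^2; min AVC = ¥27 at Q = 8. Since P = ¥182 ≥ min AVC, the firm produces.
MC = 91 - 32Q + 3Q^2. Setting P = MC and taking the root on the rising branch gives Q* = 13.
TR = 182·13 = 2366. TC = 1909 + 676 = 2585. Profit = 2366 − 2585 = -¥219.
By producing, the firm covers all variable cost plus ¥1690 of fixed cost; shutting down would lose the full ¥1909.

Profit = -¥219 at Q = 13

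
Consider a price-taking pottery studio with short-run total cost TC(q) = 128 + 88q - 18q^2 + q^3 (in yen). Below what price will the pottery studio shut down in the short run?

The shutdown price is the minimum of AVC. VC = 88q - 18q^2 + q^3, so AVC = 88 - 18q + q^2.
At the minimum of AVC, MC = AVC. MC = 88 - 36q + 3q^2; setting MC = AVC gives 2q^2 - 18q = 0, so q = 9. min AVC = 7.
For P < ¥7 the firm produces nothing.

¥7 per unit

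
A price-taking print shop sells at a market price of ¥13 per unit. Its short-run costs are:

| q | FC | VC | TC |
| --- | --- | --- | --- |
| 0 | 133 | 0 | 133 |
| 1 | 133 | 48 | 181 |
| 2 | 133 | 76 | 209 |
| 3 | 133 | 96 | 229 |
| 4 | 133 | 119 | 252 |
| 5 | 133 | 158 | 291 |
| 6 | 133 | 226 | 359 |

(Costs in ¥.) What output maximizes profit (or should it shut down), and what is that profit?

q = 0 (shut down); profit = -¥133

Tabulate TR − TC: q=0: -133; q=1: -168; q=2: -183; q=3: -190; q=4: -200; q=5: -226; q=6: -281.
Profit is highest at q = 0. Equivalently, the lowest AVC in the table is 119/4 ≈ ¥29.75 at q = 4, and P = ¥13 falls below it — price never covers variable cost, so the firm shuts down and loses only its fixed cost.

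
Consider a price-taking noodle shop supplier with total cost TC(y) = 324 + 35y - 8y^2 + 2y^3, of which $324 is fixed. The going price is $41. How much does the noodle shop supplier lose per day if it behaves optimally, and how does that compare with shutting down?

Profit = -$288 at y = 3

AVC = 35 - 8y + 2y^2; min AVC = $27 at y = 2. Since P = $41 ≥ min AVC, the firm produces.
With MC = 35 - 16y + 6y^2, P = MC on the upward-sloping part at y* = 3.
TR = 41·3 = 123. TC = 324 + 87 = 411. Profit = 123 − 411 = -$288.
That loss of $288 beats the $324 the firm would lose by shutting down; producing recovers $36 of fixed cost.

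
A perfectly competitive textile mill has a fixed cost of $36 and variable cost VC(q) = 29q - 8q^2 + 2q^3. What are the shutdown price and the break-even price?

Shutdown price = $21; break-even price = $35

AVC = 29 - 8q + 2q^2; minimized at q = 2, giving min AVC = $21. That is the shutdown price.
ATC = 36/q + 29 - 8q + 2q^2. Setting dATC/dq = −36/q^2 − 8 + 4q = 0 gives q = 3 (since 4·3^3 − 8·3^2 = 36).
min ATC = 36/3 + 29 − 8·3 + 2·3^2 = $35. That is the break-even price.
For $21 ≤ P < $35 the firm produces at a loss; below $21 it shuts down.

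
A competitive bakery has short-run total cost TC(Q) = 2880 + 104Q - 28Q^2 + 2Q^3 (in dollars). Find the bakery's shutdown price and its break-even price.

Shutdown price = $6; break-even price = $296

Shutdown price = min AVC. AVC = 104 - 28Q + 2Q^2, with vertex at Q = 7 and minimum $6.
ATC = 2880/Q + 104 - 28Q + 2Q^2. Setting dATC/dQ = −2880/Q^2 − 28 + 4Q = 0 gives Q = 12 (since 4·12^3 − 28·12^2 = 2880).
min ATC = 2880/12 + 104 − 28·12 + 2·12^2 = $296. That is the break-even price.
Between these two prices the firm operates at a loss; above $296 it earns a profit.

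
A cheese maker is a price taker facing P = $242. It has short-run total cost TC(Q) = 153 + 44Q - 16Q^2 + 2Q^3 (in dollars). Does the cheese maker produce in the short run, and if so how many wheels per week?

Produce at Q = 9

From TC, MC = TC'(Q) = 44 - 32Q + 6Q^2 and AVC = VC/Q = 44 - 16Q + 2Q^2.
AVC is minimized where dAVC/dQ = -16 + 4Q = 0, at Q = 4; min AVC = 44 - 16·4 + 2·4^2 = $12.
P = $242 exceeds min AVC = $12, so the firm stays open.
Set P = MC: 242 = 44 - 32Q + 6Q^2 → -198 - 32Q + 6Q^2 = 0. The roots are Q = -11/3 and Q = 9; the profit-maximizing output is on the rising part of MC, so Q* = 9.
Check: AVC at Q = 9 is $62 ≤ P, so revenue covers variable cost.
Profit = P·Q − TC = 242·9 − 711 = $1467.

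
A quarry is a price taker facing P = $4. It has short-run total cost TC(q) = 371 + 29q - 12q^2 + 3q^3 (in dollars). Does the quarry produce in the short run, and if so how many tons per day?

Variable cost is VC = 29q - 12q^2 + 3q^3, so AVC = VC/q = 29 - 12q + 3q^2 and MC = dTC/dq = 29 - 24q + 9q^2.
AVC hits its minimum where MC = AVC, at q = 2, giving min AVC = 29 - 12·2 + 3·2^2 = $17.
With P < min AVC ($4 < $17), every unit sold adds to the loss.
Shutting down limits the loss to fixed cost, $371.

Shut down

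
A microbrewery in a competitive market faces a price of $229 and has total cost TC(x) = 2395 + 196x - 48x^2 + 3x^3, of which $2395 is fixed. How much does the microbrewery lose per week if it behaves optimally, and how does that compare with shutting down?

Profit = -$217 at x = 11

AVC = 196 - 48x + 3x^2 has its minimum $4 at x = 8; price $229 clears that bar, so the firm operates.
With MC = 196 - 96x + 9x^2, P = MC on the upward-sloping part at x* = 11.
TR = 229·11 = 2519. TC = 2395 + 341 = 2736. Profit = 2519 − 2736 = -$217.
By producing, the firm covers all variable cost plus $2178 of fixed cost; shutting down would lose the full $2395.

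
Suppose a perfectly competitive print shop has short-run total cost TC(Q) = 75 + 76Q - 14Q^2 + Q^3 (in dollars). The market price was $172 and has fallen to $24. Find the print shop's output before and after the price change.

MC = 76 - 28Q + 3Q^2; the shutdown threshold is min AVC = $27 (at Q = 7).
At P = $172 ≥ min AVC, set P = MC on the rising branch: Q = 12.
At P = $24 < min AVC = $27, price no longer covers variable cost at any output, so the firm shuts down: Q = 0.

Output falls from 12 to 0 (the firm shuts down)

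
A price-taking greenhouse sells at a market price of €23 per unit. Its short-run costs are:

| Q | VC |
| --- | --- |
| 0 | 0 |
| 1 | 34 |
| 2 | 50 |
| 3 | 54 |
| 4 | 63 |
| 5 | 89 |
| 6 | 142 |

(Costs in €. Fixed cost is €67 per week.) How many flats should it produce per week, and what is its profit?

Tabulate TR − TC: Q=0: -67; Q=1: -78; Q=2: -71; Q=3: -52; Q=4: -38; Q=5: -41; Q=6: -71.
Profit is maximized at Q = 4. AVC there is 63/4 = €15.75 ≤ P, so producing beats shutting down (which would give -€67).

Q = 4; profit = -€38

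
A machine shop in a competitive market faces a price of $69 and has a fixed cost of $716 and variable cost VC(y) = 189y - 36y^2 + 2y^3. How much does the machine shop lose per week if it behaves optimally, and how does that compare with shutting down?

Profit = -$316 at y = 10

AVC = 189 - 36y + 2y^2 has its minimum $27 at y = 9; price $69 clears that bar, so the firm operates.
With MC = 189 - 72y + 6y^2, P = MC on the upward-sloping part at y* = 10.
TR = 69·10 = 690. TC = 716 + 290 = 1006. Profit = 690 − 1006 = -$316.
That loss of $316 beats the $716 the firm would lose by shutting down; producing recovers $400 of fixed cost.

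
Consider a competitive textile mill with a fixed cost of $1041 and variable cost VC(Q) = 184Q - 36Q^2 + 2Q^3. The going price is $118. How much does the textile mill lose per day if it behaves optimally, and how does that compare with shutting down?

Profit = -$73 at Q = 11

AVC = 184 - 36Q + 2Q^2 has its minimum $22 at Q = 9; price $118 clears that bar, so the firm operates.
MC = 184 - 72Q + 6Q^2. Setting P = MC and taking the root on the rising branch gives Q* = 11.
TR = 118·11 = 1298. TC = 1041 + 330 = 1371. Profit = 1298 − 1371 = -$73.
By producing, the firm covers all variable cost plus $968 of fixed cost; shutting down would lose the full $1041.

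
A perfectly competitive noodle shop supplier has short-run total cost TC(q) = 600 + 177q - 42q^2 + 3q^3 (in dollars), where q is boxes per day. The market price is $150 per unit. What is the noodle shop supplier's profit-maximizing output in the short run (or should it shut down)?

Produce at q = 9

From TC, MC = TC'(q) = 177 - 84q + 9q^2 and AVC = VC/q = 177 - 42q + 3q^2.
The AVC parabola has its vertex at q = 42/6 = 7, where AVC = 177 - 42·7 + 3·7^2 = $30.
P = $150 exceeds min AVC = $30, so the firm stays open.
Set P = MC: 150 = 177 - 84q + 9q^2 → 27 - 84q + 9q^2 = 0. The roots are q = 1/3 and q = 9; the profit-maximizing output is on the rising part of MC, so q* = 9.
Check: AVC at q = 9 is $42 ≤ P, so revenue covers variable cost.
Profit = P·q − TC = 150·9 − 978 = $372.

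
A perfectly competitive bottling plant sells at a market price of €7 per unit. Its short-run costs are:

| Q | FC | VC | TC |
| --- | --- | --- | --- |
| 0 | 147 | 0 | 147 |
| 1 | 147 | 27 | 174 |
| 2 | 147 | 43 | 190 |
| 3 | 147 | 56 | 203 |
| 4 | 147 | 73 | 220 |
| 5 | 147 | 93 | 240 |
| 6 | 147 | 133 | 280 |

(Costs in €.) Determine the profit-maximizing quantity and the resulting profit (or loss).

Profit at each row (π = 7Q − TC): Q=0: -147; Q=1: -167; Q=2: -176; Q=3: -182; Q=4: -192; Q=5: -205; Q=6: -238.
Profit is highest at Q = 0. Equivalently, the lowest AVC in the table is 73/4 ≈ €18.25 at Q = 4, and P = €7 falls below it — price never covers variable cost, so the firm shuts down and loses only its fixed cost.

Q = 0 (shut down); profit = -€147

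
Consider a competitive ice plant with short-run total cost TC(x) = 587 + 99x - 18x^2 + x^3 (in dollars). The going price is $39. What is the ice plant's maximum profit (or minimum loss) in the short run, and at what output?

Profit = -$387 at x = 10

AVC = 99 - 18x + x^2; min AVC = $18 at x = 9. Since P = $39 ≥ min AVC, the firm produces.
With MC = 99 - 36x + 3x^2, P = MC on the upward-sloping part at x* = 10.
TR = 39·10 = 390. TC = 587 + 190 = 777. Profit = 390 − 777 = -$387.
By producing, the firm covers all variable cost plus $200 of fixed cost; shutting down would lose the full $587.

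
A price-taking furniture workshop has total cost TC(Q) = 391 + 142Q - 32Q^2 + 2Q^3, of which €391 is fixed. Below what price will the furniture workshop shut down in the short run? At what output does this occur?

Short-run supply begins at min AVC. From VC = 142Q - 32Q^2 + 2Q^3, AVC = 142 - 32Q + 2Q^2.
At the minimum of AVC, MC = AVC. MC = 142 - 64Q + 6Q^2; setting MC = AVC gives 4Q^2 - 32Q = 0, so Q = 8. min AVC = 14.
So the shutdown price is €14.

€14 per unit, at Q = 8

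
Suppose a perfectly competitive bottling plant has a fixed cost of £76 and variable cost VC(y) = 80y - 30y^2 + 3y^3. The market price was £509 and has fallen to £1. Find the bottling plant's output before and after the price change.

Output falls from 11 to 0 (the firm shuts down)

MC = 80 - 60y + 9y^2; the shutdown threshold is min AVC = £5 (at y = 5).
With P = £509 above the shutdown price, P = MC gives y = 11.
At P = £1 < min AVC = £5, price no longer covers variable cost at any output, so the firm shuts down: y = 0.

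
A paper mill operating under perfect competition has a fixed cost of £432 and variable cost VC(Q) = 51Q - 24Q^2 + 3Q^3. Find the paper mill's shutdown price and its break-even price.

Shutdown price = min AVC. AVC = 51 - 24Q + 3Q^2, with vertex at Q = 4 and minimum £3.
ATC = 432/Q + 51 - 24Q + 3Q^2. Setting dATC/dQ = −432/Q^2 − 24 + 6Q = 0 gives Q = 6 (since 6·6^3 − 24·6^2 = 432).
min ATC = 432/6 + 51 − 24·6 + 3·6^2 = £87. That is the break-even price.
Between these two prices the firm operates at a loss; above £87 it earns a profit.

Shutdown price = £3; break-even price = £87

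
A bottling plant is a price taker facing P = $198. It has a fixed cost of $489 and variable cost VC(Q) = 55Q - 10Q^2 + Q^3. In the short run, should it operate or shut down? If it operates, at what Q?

Produce at Q = 11

From TC, MC = TC'(Q) = 55 - 20Q + 3Q^2 and AVC = VC/Q = 55 - 10Q + Q^2.
AVC hits its minimum where MC = AVC, at Q = 5, giving min AVC = 55 - 10·5 + 5^2 = $30.
Since P = $198 ≥ min AVC = $30, price covers variable cost and the firm should produce.
Set P = MC: 198 = 55 - 20Q + 3Q^2 → -143 - 20Q + 3Q^2 = 0. The roots are Q = -13/3 and Q = 11; the profit-maximizing output is on the rising part of MC, so Q* = 11.
Check: AVC at Q = 11 is $66 ≤ P, so revenue covers variable cost.
Profit = P·Q − TC = 198·11 − 1215 = $963.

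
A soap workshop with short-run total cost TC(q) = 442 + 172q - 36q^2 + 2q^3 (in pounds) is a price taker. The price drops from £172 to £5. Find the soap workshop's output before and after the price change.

AVC = 172 - 36q + 2q^2, minimized at q = 9 where min AVC = £10. MC = 172 - 72q + 6q^2.
With P = £172 above the shutdown price, P = MC gives q = 12.
At P = £5 < min AVC = £10, price no longer covers variable cost at any output, so the firm shuts down: q = 0.

Output falls from 12 to 0 (the firm shuts down)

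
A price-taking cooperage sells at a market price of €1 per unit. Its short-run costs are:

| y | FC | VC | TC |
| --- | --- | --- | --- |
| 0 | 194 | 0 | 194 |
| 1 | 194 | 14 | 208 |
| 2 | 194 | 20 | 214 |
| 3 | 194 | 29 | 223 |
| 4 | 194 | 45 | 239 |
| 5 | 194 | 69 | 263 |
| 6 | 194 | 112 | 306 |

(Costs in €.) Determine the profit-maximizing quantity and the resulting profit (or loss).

Profit at each row (π = 1y − TC): y=0: -194; y=1: -207; y=2: -212; y=3: -220; y=4: -235; y=5: -258; y=6: -300.
Profit is highest at y = 0. Equivalently, the lowest AVC in the table is 29/3 ≈ €9.67 at y = 3, and P = €1 falls below it — price never covers variable cost, so the firm shuts down and loses only its fixed cost.

y = 0 (shut down); profit = -€194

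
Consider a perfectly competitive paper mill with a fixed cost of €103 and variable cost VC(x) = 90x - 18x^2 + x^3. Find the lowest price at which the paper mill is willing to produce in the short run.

The shutdown price is the minimum of AVC. VC = 90x - 18x^2 + x^3, so AVC = 90 - 18x + x^2.
At the minimum of AVC, MC = AVC. MC = 90 - 36x + 3x^2; setting MC = AVC gives 2x^2 - 18x = 0, so x = 9. min AVC = 9.
So the shutdown price is €9.

€9 per unit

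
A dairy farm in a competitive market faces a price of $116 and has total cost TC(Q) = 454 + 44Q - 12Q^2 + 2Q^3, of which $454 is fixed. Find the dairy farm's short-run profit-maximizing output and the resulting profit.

AVC = 44 - 12Q + 2Q^2; min AVC = $26 at Q = 3. Since P = $116 ≥ min AVC, the firm produces.
MC = 44 - 24Q + 6Q^2. Setting P = MC and taking the root on the rising branch gives Q* = 6.
TR = 116·6 = 696. TC = 454 + 264 = 718. Profit = 696 − 718 = -$22.
By producing, the firm covers all variable cost plus $432 of fixed cost; shutting down would lose the full $454.

Profit = -$22 at Q = 6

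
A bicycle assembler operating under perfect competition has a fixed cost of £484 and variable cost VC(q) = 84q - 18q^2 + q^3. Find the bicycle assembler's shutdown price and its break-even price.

Shutdown price = £3; break-even price = £51

Shutdown price = min AVC. AVC = 84 - 18q + q^2, with vertex at q = 9 and minimum £3.
ATC = 484/q + 84 - 18q + q^2. Setting dATC/dq = −484/q^2 − 18 + 2q = 0 gives q = 11 (since 2·11^3 − 18·11^2 = 484).
min ATC = 484/11 + 84 − 18·11 + 11^2 = £51. That is the break-even price.
For £3 ≤ P < £51 the firm produces at a loss; below £3 it shuts down.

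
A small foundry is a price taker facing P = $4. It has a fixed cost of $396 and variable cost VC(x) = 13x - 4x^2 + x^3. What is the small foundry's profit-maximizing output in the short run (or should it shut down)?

Shut down

From TC, MC = TC'(x) = 13 - 8x + 3x^2 and AVC = VC/x = 13 - 4x + x^2.
AVC hits its minimum where MC = AVC, at x = 2, giving min AVC = 13 - 4·2 + 2^2 = $9.
P = $4 lies below min AVC = $9; no output level covers variable cost.
The firm minimizes its loss by shutting down and losing only its fixed cost of $396.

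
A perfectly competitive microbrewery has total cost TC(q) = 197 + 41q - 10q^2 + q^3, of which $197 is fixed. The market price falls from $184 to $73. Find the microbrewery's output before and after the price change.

Output falls from 11 to 8

AVC = 41 - 10q + q^2, minimized at q = 5 where min AVC = $16. MC = 41 - 20q + 3q^2.
At P = $184 ≥ min AVC, set P = MC on the rising branch: q = 11.
At P = $73 ≥ min AVC, set P = MC: q = 8. The firm stays open but cuts output.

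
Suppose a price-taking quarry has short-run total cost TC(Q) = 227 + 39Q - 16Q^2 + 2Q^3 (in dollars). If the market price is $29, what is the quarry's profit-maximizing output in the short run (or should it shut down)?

From TC, MC = TC'(Q) = 39 - 32Q + 6Q^2 and AVC = VC/Q = 39 - 16Q + 2Q^2.
AVC is minimized where dAVC/dQ = -16 + 4Q = 0, at Q = 4; min AVC = 39 - 16·4 + 2·4^2 = $7.
P = $29 exceeds min AVC = $7, so the firm stays open.
Set P = MC: 29 = 39 - 32Q + 6Q^2 → 10 - 32Q + 6Q^2 = 0. The roots are Q = 1/3 and Q = 5; the profit-maximizing output is on the rising part of MC, so Q* = 5.
Check: AVC at Q = 5 is $9 ≤ P, so revenue covers variable cost.
Profit = P·Q − TC = 29·5 − 272 = -$127, a loss, but smaller than the $227 fixed cost the firm would lose by shutting down.

Produce at Q = 5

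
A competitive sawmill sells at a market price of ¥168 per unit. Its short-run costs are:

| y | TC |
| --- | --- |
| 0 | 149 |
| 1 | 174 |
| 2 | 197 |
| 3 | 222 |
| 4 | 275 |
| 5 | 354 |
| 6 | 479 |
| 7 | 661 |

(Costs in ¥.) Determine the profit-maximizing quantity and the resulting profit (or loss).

Profit at each row (π = 168y − TC): y=0: -149; y=1: -6; y=2: 139; y=3: 282; y=4: 397; y=5: 486; y=6: 529; y=7: 515.
Profit is maximized at y = 6. AVC there is 330/6 = ¥55 ≤ P, so producing beats shutting down (which would give -¥149).

y = 6; profit = ¥529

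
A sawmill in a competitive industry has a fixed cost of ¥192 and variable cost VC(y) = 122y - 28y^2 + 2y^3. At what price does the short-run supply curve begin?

¥24 per unit

Short-run supply begins at min AVC. From VC = 122y - 28y^2 + 2y^3, AVC = 122 - 28y + 2y^2.
At the minimum of AVC, MC = AVC. MC = 122 - 56y + 6y^2; setting MC = AVC gives 4y^2 - 28y = 0, so y = 7. min AVC = 24.
For P < ¥24 the firm produces nothing.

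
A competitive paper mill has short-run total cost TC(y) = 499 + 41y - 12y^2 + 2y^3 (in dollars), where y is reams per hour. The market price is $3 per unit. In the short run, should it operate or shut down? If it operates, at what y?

Variable cost is VC = 41y - 12y^2 + 2y^3, so AVC = VC/y = 41 - 12y + 2y^2 and MC = dTC/dy = 41 - 24y + 6y^2.
The AVC parabola has its vertex at y = 12/4 = 3, where AVC = 41 - 12·3 + 2·3^2 = $23.
Since P = $3 < min AVC = $23, price fails to cover variable cost at any output.
The firm minimizes its loss by shutting down and losing only its fixed cost of $499.

Shut down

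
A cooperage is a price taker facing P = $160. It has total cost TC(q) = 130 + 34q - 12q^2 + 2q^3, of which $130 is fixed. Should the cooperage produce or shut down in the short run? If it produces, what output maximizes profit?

Variable cost is VC = 34q - 12q^2 + 2q^3, so AVC = VC/q = 34 - 12q + 2q^2 and MC = dTC/dq = 34 - 24q + 6q^2.
AVC hits its minimum where MC = AVC, at q = 3, giving min AVC = 34 - 12·3 + 2·3^2 = $16.
Because $160 ≥ $16, revenue can cover variable cost; the firm operates.
P = MC gives -126 - 24q + 6q^2 = 0, with roots -3 and 7. Take the larger (rising MC): q* = 7.
Check: AVC at q = 7 is $48 ≤ P, so revenue covers variable cost.
Profit = P·q − TC = 160·7 − 466 = $654.

Produce at q = 7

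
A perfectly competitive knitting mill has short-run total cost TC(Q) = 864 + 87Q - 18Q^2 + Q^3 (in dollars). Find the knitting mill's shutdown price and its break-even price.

Shutdown price = min AVC. AVC = 87 - 18Q + Q^2, with vertex at Q = 9 and minimum $6.
ATC = 864/Q + 87 - 18Q + Q^2. Setting dATC/dQ = −864/Q^2 − 18 + 2Q = 0 gives Q = 12 (since 2·12^3 − 18·12^2 = 864).
min ATC = 864/12 + 87 − 18·12 + 12^2 = $87. That is the break-even price.
For $6 ≤ P < $87 the firm produces at a loss; below $6 it shuts down.

Shutdown price = $6; break-even price = $87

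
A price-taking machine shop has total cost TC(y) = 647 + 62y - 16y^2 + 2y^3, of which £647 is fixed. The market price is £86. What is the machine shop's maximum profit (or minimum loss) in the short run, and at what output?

AVC = 62 - 16y + 2y^2 has its minimum £30 at y = 4; price £86 clears that bar, so the firm operates.
With MC = 62 - 32y + 6y^2, P = MC on the upward-sloping part at y* = 6.
TR = 86·6 = 516. TC = 647 + 228 = 875. Profit = 516 − 875 = -£359.
By producing, the firm covers all variable cost plus £288 of fixed cost; shutting down would lose the full £647.

Profit = -£359 at y = 6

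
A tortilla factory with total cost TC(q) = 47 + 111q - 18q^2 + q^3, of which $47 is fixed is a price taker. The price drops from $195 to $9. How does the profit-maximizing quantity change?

Output falls from 14 to 0 (the firm shuts down)

AVC = 111 - 18q + q^2, minimized at q = 9 where min AVC = $30. MC = 111 - 36q + 3q^2.
With P = $195 above the shutdown price, P = MC gives q = 14.
At P = $9 < min AVC = $30, price no longer covers variable cost at any output, so the firm shuts down: q = 0.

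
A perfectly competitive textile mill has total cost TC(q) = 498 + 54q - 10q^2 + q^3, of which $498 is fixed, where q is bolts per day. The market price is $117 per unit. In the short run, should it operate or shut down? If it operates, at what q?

Strip out fixed cost: VC = 54q - 10q^2 + q^3. Then AVC = 54 - 10q + q^2 and MC = 54 - 20q + 3q^2.
AVC hits its minimum where MC = AVC, at q = 5, giving min AVC = 54 - 10·5 + 5^2 = $29.
Since P = $117 ≥ min AVC = $29, price covers variable cost and the firm should produce.
Solving P = MC: -63 - 20q + 3q^2 = 0 ⇒ q = -7/3 or 9. On the upward-sloping branch, q* = 9.
Check: AVC at q = 9 is $45 ≤ P, so revenue covers variable cost.
Profit = P·q − TC = 117·9 − 903 = $150.

Produce at q = 9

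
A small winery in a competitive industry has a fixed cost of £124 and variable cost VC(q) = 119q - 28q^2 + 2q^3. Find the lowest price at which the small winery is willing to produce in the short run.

£21 per unit

Short-run supply begins at min AVC. From VC = 119q - 28q^2 + 2q^3, AVC = 119 - 28q + 2q^2.
dAVC/dq = -28 + 4q = 0 gives q = 7. min AVC = 119 - 28·7 + 2·7^2 = 21.
So the shutdown price is £21.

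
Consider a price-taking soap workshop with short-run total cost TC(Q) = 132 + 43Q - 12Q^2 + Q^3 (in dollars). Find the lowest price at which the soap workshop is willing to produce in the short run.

The firm shuts down when price falls below the minimum of average variable cost. AVC = VC/Q = 43 - 12Q + Q^2.
dAVC/dQ = -12 + 2Q = 0 gives Q = 6. min AVC = 43 - 12·6 + 6^2 = 7.
The firm shuts down for any P below $7.

$7 per unit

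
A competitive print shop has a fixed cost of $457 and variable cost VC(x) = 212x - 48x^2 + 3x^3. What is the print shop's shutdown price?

The shutdown price is the minimum of AVC. VC = 212x - 48x^2 + 3x^3, so AVC = 212 - 48x + 3x^2.
dAVC/dx = -48 + 6x = 0 gives x = 8. min AVC = 212 - 48·8 + 3·8^2 = 20.
The firm shuts down for any P below $20.

$20 per unit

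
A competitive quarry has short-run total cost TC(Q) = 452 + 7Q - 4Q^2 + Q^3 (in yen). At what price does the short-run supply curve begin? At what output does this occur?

¥3 per unit, at Q = 2

The firm shuts down when price falls below the minimum of average variable cost. AVC = VC/Q = 7 - 4Q + Q^2.
dAVC/dQ = -4 + 2Q = 0 gives Q = 2. min AVC = 7 - 4·2 + 2^2 = 3.
The firm shuts down for any P below ¥3.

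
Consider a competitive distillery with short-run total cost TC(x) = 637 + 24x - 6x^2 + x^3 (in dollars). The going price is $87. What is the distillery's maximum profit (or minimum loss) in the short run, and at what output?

AVC = 24 - 6x + x^2; min AVC = $15 at x = 3. Since P = $87 ≥ min AVC, the firm produces.
MC = 24 - 12x + 3x^2. Setting P = MC and taking the root on the rising branch gives x* = 7.
TR = 87·7 = 609. TC = 637 + 217 = 854. Profit = 609 − 854 = -$245.
By producing, the firm covers all variable cost plus $392 of fixed cost; shutting down would lose the full $637.

Profit = -$245 at x = 7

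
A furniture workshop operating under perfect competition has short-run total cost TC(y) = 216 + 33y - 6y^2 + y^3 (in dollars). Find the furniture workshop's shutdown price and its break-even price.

Shutdown price = $24; break-even price = $69

AVC = 33 - 6y + y^2; minimized at y = 3, giving min AVC = $24. That is the shutdown price.
ATC = 216/y + 33 - 6y + y^2. Setting dATC/dy = −216/y^2 − 6 + 2y = 0 gives y = 6 (since 2·6^3 − 6·6^2 = 216).
min ATC = 216/6 + 33 − 6·6 + 6^2 = $69. That is the break-even price.
For $24 ≤ P < $69 the firm produces at a loss; below $24 it shuts down.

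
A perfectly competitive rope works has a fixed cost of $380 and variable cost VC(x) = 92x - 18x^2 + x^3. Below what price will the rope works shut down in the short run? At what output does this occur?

$11 per unit, at x = 9

The shutdown price is the minimum of AVC. VC = 92x - 18x^2 + x^3, so AVC = 92 - 18x + x^2.
At the minimum of AVC, MC = AVC. MC = 92 - 36x + 3x^2; setting MC = AVC gives 2x^2 - 18x = 0, so x = 9. min AVC = 11.
So the shutdown price is $11.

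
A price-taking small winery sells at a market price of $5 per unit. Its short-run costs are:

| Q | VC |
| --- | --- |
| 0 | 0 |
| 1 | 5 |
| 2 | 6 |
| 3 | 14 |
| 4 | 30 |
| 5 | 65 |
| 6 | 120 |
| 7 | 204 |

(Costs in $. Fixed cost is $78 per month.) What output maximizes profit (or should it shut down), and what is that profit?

Tabulate TR − TC: Q=0: -78; Q=1: -78; Q=2: -74; Q=3: -77; Q=4: -88; Q=5: -118; Q=6: -168; Q=7: -247.
Profit is maximized at Q = 2. AVC there is 6/2 = $3 ≤ P, so producing beats shutting down (which would give -$78).

Q = 2; profit = -$74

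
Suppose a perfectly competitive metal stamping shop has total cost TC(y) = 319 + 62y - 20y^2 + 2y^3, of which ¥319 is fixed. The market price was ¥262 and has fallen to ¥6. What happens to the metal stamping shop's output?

Output falls from 10 to 0 (the firm shuts down)

MC = 62 - 40y + 6y^2; the shutdown threshold is min AVC = ¥12 (at y = 5).
With P = ¥262 above the shutdown price, P = MC gives y = 10.
At P = ¥6 < min AVC = ¥12, price no longer covers variable cost at any output, so the firm shuts down: y = 0.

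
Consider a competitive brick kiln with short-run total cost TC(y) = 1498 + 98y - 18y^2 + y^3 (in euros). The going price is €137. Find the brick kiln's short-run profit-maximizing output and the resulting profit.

Profit = -€146 at y = 13

AVC = 98 - 18y + y^2; min AVC = €17 at y = 9. Since P = €137 ≥ min AVC, the firm produces.
With MC = 98 - 36y + 3y^2, P = MC on the upward-sloping part at y* = 13.
TR = 137·13 = 1781. TC = 1498 + 429 = 1927. Profit = 1781 − 1927 = -€146.
By producing, the firm covers all variable cost plus €1352 of fixed cost; shutting down would lose the full €1498.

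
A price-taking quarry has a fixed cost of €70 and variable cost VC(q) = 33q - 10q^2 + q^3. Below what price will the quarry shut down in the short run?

The shutdown price is the minimum of AVC. VC = 33q - 10q^2 + q^3, so AVC = 33 - 10q + q^2.
dAVC/dq = -10 + 2q = 0 gives q = 5. min AVC = 33 - 10·5 + 5^2 = 8.
So the shutdown price is €8.

€8 per unit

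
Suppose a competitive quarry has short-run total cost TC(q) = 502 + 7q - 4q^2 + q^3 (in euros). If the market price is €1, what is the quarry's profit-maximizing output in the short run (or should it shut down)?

Variable cost is VC = 7q - 4q^2 + q^3, so AVC = VC/q = 7 - 4q + q^2 and MC = dTC/dq = 7 - 8q + 3q^2.
AVC hits its minimum where MC = AVC, at q = 2, giving min AVC = 7 - 4·2 + 2^2 = €3.
With P < min AVC (€1 < €3), every unit sold adds to the loss.
The firm minimizes its loss by shutting down and losing only its fixed cost of €502.

Shut down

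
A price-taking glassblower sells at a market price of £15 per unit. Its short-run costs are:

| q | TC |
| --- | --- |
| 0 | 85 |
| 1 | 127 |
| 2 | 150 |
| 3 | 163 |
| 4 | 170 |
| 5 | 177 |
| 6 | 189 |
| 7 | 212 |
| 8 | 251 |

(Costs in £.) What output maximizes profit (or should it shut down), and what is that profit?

Tabulate TR − TC: q=0: -85; q=1: -112; q=2: -120; q=3: -118; q=4: -110; q=5: -102; q=6: -99; q=7: -107; q=8: -131.
Profit is highest at q = 0. Equivalently, the lowest AVC in the table is 104/6 ≈ £17.33 at q = 6, and P = £15 falls below it — price never covers variable cost, so the firm shuts down and loses only its fixed cost.

q = 0 (shut down); profit = -£85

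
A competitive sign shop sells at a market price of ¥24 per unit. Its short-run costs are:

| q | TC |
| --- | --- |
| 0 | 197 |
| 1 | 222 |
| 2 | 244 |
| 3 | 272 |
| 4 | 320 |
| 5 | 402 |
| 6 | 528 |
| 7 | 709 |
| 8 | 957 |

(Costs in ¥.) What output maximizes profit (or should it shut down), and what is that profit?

Profit at each row (π = 24q − TC): q=0: -197; q=1: -198; q=2: -196; q=3: -200; q=4: -224; q=5: -282; q=6: -384; q=7: -541; q=8: -765.
Profit is maximized at q = 2. AVC there is 47/2 = ¥23.50 ≤ P, so producing beats shutting down (which would give -¥197).

q = 2; profit = -¥196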